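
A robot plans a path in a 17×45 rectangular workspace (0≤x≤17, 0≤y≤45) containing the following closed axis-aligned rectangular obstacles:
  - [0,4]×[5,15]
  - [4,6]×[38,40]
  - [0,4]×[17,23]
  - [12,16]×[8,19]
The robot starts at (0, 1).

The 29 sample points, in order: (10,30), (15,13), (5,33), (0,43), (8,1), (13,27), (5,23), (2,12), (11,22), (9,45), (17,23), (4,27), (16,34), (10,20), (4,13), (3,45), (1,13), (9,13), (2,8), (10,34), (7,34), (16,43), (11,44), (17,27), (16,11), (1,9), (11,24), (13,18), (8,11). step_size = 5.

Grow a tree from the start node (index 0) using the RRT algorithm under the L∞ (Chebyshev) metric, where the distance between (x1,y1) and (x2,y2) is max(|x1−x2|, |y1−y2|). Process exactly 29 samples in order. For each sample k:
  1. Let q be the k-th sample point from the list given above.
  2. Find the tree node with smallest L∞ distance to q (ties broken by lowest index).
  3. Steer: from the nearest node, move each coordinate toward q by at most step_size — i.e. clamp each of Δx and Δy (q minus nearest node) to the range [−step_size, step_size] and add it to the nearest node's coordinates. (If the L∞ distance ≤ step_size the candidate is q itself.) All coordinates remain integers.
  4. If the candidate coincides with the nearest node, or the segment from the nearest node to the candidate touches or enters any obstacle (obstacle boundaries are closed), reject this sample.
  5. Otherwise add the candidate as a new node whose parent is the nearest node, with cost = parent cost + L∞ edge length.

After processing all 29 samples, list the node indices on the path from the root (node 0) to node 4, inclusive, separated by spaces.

Path: 0 1 2 3 4

1. q=(10,30) nearest=0 d=29 new=(5,6) → blocked by [0,4]×[5,15], reject
2. q=(15,13) nearest=0 d=15 new=(5,6) → blocked by [0,4]×[5,15], reject
3. q=(5,33) nearest=0 d=32 new=(5,6) → blocked by [0,4]×[5,15], reject
4. q=(0,43) nearest=0 d=42 new=(0,6) → blocked by [0,4]×[5,15], reject
5. q=(8,1) nearest=0 d=8 new=(5,1) → add node 1 parent=0 cost=5
6. q=(13,27) nearest=0 d=26 new=(5,6) → blocked by [0,4]×[5,15], reject
7. q=(5,23) nearest=0 d=22 new=(5,6) → blocked by [0,4]×[5,15], reject
8. q=(2,12) nearest=0 d=11 new=(2,6) → blocked by [0,4]×[5,15], reject
9. q=(11,22) nearest=0 d=21 new=(5,6) → blocked by [0,4]×[5,15], reject
10. q=(9,45) nearest=0 d=44 new=(5,6) → blocked by [0,4]×[5,15], reject
11. q=(17,23) nearest=0 d=22 new=(5,6) → blocked by [0,4]×[5,15], reject
12. q=(4,27) nearest=0 d=26 new=(4,6) → blocked by [0,4]×[5,15], reject
13. q=(16,34) nearest=0 d=33 new=(5,6) → blocked by [0,4]×[5,15], reject
14. q=(10,20) nearest=0 d=19 new=(5,6) → blocked by [0,4]×[5,15], reject
15. q=(4,13) nearest=0 d=12 new=(4,6) → blocked by [0,4]×[5,15], reject
16. q=(3,45) nearest=0 d=44 new=(3,6) → blocked by [0,4]×[5,15], reject
17. q=(1,13) nearest=0 d=12 new=(1,6) → blocked by [0,4]×[5,15], reject
18. q=(9,13) nearest=0 d=12 new=(5,6) → blocked by [0,4]×[5,15], reject
19. q=(2,8) nearest=0 d=7 new=(2,6) → blocked by [0,4]×[5,15], reject
20. q=(10,34) nearest=0 d=33 new=(5,6) → blocked by [0,4]×[5,15], reject
21. q=(7,34) nearest=0 d=33 new=(5,6) → blocked by [0,4]×[5,15], reject
22. q=(16,43) nearest=0 d=42 new=(5,6) → blocked by [0,4]×[5,15], reject
23. q=(11,44) nearest=0 d=43 new=(5,6) → blocked by [0,4]×[5,15], reject
24. q=(17,27) nearest=0 d=26 new=(5,6) → blocked by [0,4]×[5,15], reject
25. q=(16,11) nearest=1 d=11 new=(10,6) → add node 2 parent=1 cost=10
26. q=(1,9) nearest=0 d=8 new=(1,6) → blocked by [0,4]×[5,15], reject
27. q=(11,24) nearest=2 d=18 new=(11,11) → add node 3 parent=2 cost=15
28. q=(13,18) nearest=3 d=7 new=(13,16) → blocked by [12,16]×[8,19], reject
29. q=(8,11) nearest=3 d=3 new=(8,11) → add node 4 parent=3 cost=18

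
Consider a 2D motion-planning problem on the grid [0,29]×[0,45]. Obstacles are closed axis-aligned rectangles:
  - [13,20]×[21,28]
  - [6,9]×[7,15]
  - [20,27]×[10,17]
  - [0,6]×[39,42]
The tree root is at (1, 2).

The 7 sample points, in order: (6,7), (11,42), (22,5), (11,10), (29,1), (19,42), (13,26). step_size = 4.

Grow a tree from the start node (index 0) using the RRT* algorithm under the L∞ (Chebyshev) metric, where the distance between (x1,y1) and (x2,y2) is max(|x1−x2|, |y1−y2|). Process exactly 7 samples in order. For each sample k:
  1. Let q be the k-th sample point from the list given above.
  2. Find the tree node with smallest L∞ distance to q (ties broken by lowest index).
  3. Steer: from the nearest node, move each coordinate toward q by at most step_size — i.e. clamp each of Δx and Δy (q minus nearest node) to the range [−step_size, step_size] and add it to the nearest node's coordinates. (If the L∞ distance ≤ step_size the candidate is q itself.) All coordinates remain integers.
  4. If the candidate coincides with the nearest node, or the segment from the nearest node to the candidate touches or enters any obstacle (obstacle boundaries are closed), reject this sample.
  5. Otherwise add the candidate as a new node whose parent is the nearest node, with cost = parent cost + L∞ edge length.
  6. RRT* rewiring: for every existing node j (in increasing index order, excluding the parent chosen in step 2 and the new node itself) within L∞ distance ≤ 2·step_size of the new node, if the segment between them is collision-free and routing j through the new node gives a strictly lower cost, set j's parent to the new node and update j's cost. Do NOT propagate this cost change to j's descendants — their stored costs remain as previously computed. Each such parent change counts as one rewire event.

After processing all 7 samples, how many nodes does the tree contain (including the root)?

Node count: 7

1. q=(6,7) nearest=0 d=5 new=(5,6) → add node 1 parent=0 cost=4
2. q=(11,42) nearest=1 d=36 new=(9,10) → blocked by [6,9]×[7,15], reject
3. q=(22,5) nearest=1 d=17 new=(9,5) → add node 2 parent=1 cost=8
4. q=(11,10) nearest=2 d=5 new=(11,9) → add node 3 parent=2 cost=12
5. q=(29,1) nearest=3 d=18 new=(15,5) → add node 4 parent=3 cost=16
6. q=(19,42) nearest=3 d=33 new=(15,13) → add node 5 parent=3 cost=16
7. q=(13,26) nearest=5 d=13 new=(13,17) → add node 6 parent=5 cost=20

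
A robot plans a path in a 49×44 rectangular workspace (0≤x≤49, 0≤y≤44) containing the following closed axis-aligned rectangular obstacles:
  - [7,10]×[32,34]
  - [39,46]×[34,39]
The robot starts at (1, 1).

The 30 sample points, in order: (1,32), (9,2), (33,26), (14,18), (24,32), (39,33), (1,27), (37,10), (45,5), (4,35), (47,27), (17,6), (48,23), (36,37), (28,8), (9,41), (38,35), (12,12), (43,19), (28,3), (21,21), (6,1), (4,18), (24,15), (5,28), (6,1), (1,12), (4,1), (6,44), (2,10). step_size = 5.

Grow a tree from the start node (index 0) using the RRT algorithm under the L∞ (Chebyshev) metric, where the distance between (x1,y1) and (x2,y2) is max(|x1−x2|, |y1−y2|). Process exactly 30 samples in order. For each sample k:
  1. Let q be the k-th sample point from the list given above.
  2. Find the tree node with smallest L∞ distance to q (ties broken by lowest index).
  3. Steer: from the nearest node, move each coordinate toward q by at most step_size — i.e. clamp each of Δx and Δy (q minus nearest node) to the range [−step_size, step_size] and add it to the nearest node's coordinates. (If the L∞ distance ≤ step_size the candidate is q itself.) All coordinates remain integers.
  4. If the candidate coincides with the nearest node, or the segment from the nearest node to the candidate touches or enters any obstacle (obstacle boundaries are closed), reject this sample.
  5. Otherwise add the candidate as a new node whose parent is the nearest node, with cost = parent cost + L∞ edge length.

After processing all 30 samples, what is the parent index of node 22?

Parent of node 22: 2

1. q=(1,32) nearest=0 d=31 new=(1,6) → add node 1 parent=0 cost=5
2. q=(9,2) nearest=0 d=8 new=(6,2) → add node 2 parent=0 cost=5
3. q=(33,26) nearest=2 d=27 new=(11,7) → add node 3 parent=2 cost=10
4. q=(14,18) nearest=3 d=11 new=(14,12) → add node 4 parent=3 cost=15
5. q=(24,32) nearest=4 d=20 new=(19,17) → add node 5 parent=4 cost=20
6. q=(39,33) nearest=5 d=20 new=(24,22) → add node 6 parent=5 cost=25
7. q=(1,27) nearest=4 d=15 new=(9,17) → add node 7 parent=4 cost=20
8. q=(37,10) nearest=6 d=13 new=(29,17) → add node 8 parent=6 cost=30
9. q=(45,5) nearest=8 d=16 new=(34,12) → add node 9 parent=8 cost=35
10. q=(4,35) nearest=5 d=18 new=(14,22) → add node 10 parent=5 cost=25
11. q=(47,27) nearest=9 d=15 new=(39,17) → add node 11 parent=9 cost=40
12. q=(17,6) nearest=3 d=6 new=(16,6) → add node 12 parent=3 cost=15
13. q=(48,23) nearest=11 d=9 new=(44,22) → add node 13 parent=11 cost=45
14. q=(36,37) nearest=6 d=15 new=(29,27) → add node 14 parent=6 cost=30
15. q=(28,8) nearest=9 d=6 new=(29,8) → add node 15 parent=9 cost=40
16. q=(9,41) nearest=6 d=19 new=(19,27) → add node 16 parent=6 cost=30
17. q=(38,35) nearest=14 d=9 new=(34,32) → add node 17 parent=14 cost=35
18. q=(12,12) nearest=4 d=2 new=(12,12) → add node 18 parent=4 cost=17
19. q=(43,19) nearest=13 d=3 new=(43,19) → add node 19 parent=13 cost=48
20. q=(28,3) nearest=15 d=5 new=(28,3) → add node 20 parent=15 cost=45
21. q=(21,21) nearest=6 d=3 new=(21,21) → add node 21 parent=6 cost=28
22. q=(6,1) nearest=2 d=1 new=(6,1) → add node 22 parent=2 cost=6
23. q=(4,18) nearest=7 d=5 new=(4,18) → add node 23 parent=7 cost=25
24. q=(24,15) nearest=5 d=5 new=(24,15) → add node 24 parent=5 cost=25
25. q=(5,28) nearest=10 d=9 new=(9,27) → add node 25 parent=10 cost=30
26. q=(6,1) nearest=22 d=0 → coincident, reject
27. q=(1,12) nearest=1 d=6 new=(1,11) → add node 26 parent=1 cost=10
28. q=(4,1) nearest=2 d=2 new=(4,1) → add node 27 parent=2 cost=7
29. q=(6,44) nearest=16 d=17 new=(14,32) → add node 28 parent=16 cost=35
30. q=(2,10) nearest=26 d=1 new=(2,10) → add node 29 parent=26 cost=11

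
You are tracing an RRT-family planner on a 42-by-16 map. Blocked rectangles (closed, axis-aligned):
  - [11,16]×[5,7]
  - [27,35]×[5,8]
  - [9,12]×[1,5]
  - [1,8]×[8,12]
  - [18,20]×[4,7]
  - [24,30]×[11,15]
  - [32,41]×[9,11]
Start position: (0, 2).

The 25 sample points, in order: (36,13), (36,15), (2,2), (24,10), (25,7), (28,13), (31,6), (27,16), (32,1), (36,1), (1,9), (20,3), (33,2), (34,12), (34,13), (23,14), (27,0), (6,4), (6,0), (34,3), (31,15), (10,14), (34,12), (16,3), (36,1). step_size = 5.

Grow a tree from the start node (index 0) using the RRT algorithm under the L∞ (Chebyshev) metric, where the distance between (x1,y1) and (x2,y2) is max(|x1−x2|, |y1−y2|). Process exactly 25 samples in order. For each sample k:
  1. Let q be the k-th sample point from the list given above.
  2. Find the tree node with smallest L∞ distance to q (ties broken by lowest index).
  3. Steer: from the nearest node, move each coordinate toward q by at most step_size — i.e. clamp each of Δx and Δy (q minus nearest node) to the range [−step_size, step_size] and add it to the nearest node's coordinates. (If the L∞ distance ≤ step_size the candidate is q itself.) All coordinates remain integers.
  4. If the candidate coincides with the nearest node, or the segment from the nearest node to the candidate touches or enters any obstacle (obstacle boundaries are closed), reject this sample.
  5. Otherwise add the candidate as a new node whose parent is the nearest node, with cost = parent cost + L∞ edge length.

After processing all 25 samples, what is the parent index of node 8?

Parent of node 8: 2

1. q=(36,13) nearest=0 d=36 new=(5,7) → add node 1 parent=0 cost=5
2. q=(36,15) nearest=1 d=31 new=(10,12) → blocked by [1,8]×[8,12], reject
3. q=(2,2) nearest=0 d=2 new=(2,2) → add node 2 parent=0 cost=2
4. q=(24,10) nearest=1 d=19 new=(10,10) → blocked by [1,8]×[8,12], reject
5. q=(25,7) nearest=1 d=20 new=(10,7) → add node 3 parent=1 cost=10
6. q=(28,13) nearest=3 d=18 new=(15,12) → add node 4 parent=3 cost=15
7. q=(31,6) nearest=4 d=16 new=(20,7) → blocked by [18,20]×[4,7], reject
8. q=(27,16) nearest=4 d=12 new=(20,16) → add node 5 parent=4 cost=20
9. q=(32,1) nearest=5 d=15 new=(25,11) → blocked by [24,30]×[11,15], reject
10. q=(36,1) nearest=5 d=16 new=(25,11) → blocked by [24,30]×[11,15], reject
11. q=(1,9) nearest=1 d=4 new=(1,9) → blocked by [1,8]×[8,12], reject
12. q=(20,3) nearest=4 d=9 new=(20,7) → blocked by [18,20]×[4,7], reject
13. q=(33,2) nearest=5 d=14 new=(25,11) → blocked by [24,30]×[11,15], reject
14. q=(34,12) nearest=5 d=14 new=(25,12) → blocked by [24,30]×[11,15], reject
15. q=(34,13) nearest=5 d=14 new=(25,13) → blocked by [24,30]×[11,15], reject
16. q=(23,14) nearest=5 d=3 new=(23,14) → add node 6 parent=5 cost=23
17. q=(27,0) nearest=4 d=12 new=(20,7) → blocked by [18,20]×[4,7], reject
18. q=(6,4) nearest=1 d=3 new=(6,4) → add node 7 parent=1 cost=8
19. q=(6,0) nearest=2 d=4 new=(6,0) → add node 8 parent=2 cost=6
20. q=(34,3) nearest=6 d=11 new=(28,9) → blocked by [24,30]×[11,15], reject
21. q=(31,15) nearest=6 d=8 new=(28,15) → blocked by [24,30]×[11,15], reject
22. q=(10,14) nearest=4 d=5 new=(10,14) → add node 9 parent=4 cost=20
23. q=(34,12) nearest=6 d=11 new=(28,12) → blocked by [24,30]×[11,15], reject
24. q=(16,3) nearest=3 d=6 new=(15,3) → blocked by [11,16]×[5,7], reject
25. q=(36,1) nearest=6 d=13 new=(28,9) → blocked by [24,30]×[11,15], reject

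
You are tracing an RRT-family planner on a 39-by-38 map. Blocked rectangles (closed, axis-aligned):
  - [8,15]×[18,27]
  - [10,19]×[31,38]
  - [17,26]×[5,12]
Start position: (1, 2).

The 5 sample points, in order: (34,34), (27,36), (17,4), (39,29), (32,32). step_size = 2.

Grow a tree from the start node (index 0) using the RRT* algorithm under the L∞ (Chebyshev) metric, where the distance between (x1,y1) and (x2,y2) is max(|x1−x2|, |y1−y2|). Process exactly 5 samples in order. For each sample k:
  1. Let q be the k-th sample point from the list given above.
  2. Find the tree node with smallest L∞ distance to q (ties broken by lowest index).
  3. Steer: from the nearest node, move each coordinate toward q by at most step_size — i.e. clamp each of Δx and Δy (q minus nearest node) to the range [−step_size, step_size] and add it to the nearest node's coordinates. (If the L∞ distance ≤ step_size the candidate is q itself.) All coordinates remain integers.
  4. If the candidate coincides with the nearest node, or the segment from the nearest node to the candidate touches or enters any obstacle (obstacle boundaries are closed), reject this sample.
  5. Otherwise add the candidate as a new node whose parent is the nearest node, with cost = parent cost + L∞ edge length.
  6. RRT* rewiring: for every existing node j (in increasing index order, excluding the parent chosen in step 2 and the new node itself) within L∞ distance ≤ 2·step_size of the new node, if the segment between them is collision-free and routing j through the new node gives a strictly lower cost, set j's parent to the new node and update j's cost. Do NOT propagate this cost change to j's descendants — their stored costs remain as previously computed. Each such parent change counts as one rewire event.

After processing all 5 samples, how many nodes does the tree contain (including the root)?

Node count: 6

1. q=(34,34) nearest=0 d=33 new=(3,4) → add node 1 parent=0 cost=2
2. q=(27,36) nearest=1 d=32 new=(5,6) → add node 2 parent=1 cost=4
3. q=(17,4) nearest=2 d=12 new=(7,4) → add node 3 parent=2 cost=6
4. q=(39,29) nearest=3 d=32 new=(9,6) → add node 4 parent=3 cost=8
5. q=(32,32) nearest=4 d=26 new=(11,8) → add node 5 parent=4 cost=10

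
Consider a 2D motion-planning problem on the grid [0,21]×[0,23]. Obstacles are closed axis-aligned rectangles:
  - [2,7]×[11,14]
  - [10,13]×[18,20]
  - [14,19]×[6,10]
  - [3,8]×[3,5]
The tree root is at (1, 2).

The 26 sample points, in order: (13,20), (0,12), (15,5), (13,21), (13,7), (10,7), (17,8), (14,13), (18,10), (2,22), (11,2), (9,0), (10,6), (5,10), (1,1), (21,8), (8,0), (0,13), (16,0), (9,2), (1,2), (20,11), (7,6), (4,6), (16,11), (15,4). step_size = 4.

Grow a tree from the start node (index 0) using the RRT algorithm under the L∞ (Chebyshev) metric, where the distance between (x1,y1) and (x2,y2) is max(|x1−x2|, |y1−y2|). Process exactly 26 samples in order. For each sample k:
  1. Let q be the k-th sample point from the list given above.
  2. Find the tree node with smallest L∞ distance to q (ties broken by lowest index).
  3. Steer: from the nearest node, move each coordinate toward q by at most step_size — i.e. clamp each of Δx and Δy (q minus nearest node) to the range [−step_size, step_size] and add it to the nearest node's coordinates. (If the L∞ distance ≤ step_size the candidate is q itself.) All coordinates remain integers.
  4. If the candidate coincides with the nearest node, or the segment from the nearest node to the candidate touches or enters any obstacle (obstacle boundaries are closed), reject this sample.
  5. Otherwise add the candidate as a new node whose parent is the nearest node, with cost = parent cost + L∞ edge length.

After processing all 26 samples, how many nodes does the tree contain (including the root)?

1. q=(13,20) nearest=0 d=18 new=(5,6) → blocked by [3,8]×[3,5], reject
2. q=(0,12) nearest=0 d=10 new=(0,6) → add node 1 parent=0 cost=4
3. q=(15,5) nearest=0 d=14 new=(5,5) → blocked by [3,8]×[3,5], reject
4. q=(13,21) nearest=1 d=15 new=(4,10) → add node 2 parent=1 cost=8
5. q=(13,7) nearest=2 d=9 new=(8,7) → add node 3 parent=2 cost=12
6. q=(10,7) nearest=3 d=2 new=(10,7) → add node 4 parent=3 cost=14
7. q=(17,8) nearest=4 d=7 new=(14,8) → blocked by [14,19]×[6,10], reject
8. q=(14,13) nearest=3 d=6 new=(12,11) → add node 5 parent=3 cost=16
9. q=(18,10) nearest=5 d=6 new=(16,10) → blocked by [14,19]×[6,10], reject
10. q=(2,22) nearest=5 d=11 new=(8,15) → add node 6 parent=5 cost=20
11. q=(11,2) nearest=3 d=5 new=(11,3) → add node 7 parent=3 cost=16
12. q=(9,0) nearest=7 d=3 new=(9,0) → add node 8 parent=7 cost=19
13. q=(10,6) nearest=4 d=1 new=(10,6) → add node 9 parent=4 cost=15
14. q=(5,10) nearest=2 d=1 new=(5,10) → add node 10 parent=2 cost=9
15. q=(1,1) nearest=0 d=1 new=(1,1) → add node 11 parent=0 cost=1
16. q=(21,8) nearest=5 d=9 new=(16,8) → blocked by [14,19]×[6,10], reject
17. q=(8,0) nearest=8 d=1 new=(8,0) → add node 12 parent=8 cost=20
18. q=(0,13) nearest=2 d=4 new=(0,13) → blocked by [2,7]×[11,14], reject
19. q=(16,0) nearest=7 d=5 new=(15,0) → add node 13 parent=7 cost=20
20. q=(9,2) nearest=7 d=2 new=(9,2) → add node 14 parent=7 cost=18
21. q=(1,2) nearest=0 d=0 → coincident, reject
22. q=(20,11) nearest=5 d=8 new=(16,11) → add node 15 parent=5 cost=20
23. q=(7,6) nearest=3 d=1 new=(7,6) → add node 16 parent=3 cost=13
24. q=(4,6) nearest=16 d=3 new=(4,6) → add node 17 parent=16 cost=16
25. q=(16,11) nearest=15 d=0 → coincident, reject
26. q=(15,4) nearest=7 d=4 new=(15,4) → add node 18 parent=7 cost=20

Node count: 19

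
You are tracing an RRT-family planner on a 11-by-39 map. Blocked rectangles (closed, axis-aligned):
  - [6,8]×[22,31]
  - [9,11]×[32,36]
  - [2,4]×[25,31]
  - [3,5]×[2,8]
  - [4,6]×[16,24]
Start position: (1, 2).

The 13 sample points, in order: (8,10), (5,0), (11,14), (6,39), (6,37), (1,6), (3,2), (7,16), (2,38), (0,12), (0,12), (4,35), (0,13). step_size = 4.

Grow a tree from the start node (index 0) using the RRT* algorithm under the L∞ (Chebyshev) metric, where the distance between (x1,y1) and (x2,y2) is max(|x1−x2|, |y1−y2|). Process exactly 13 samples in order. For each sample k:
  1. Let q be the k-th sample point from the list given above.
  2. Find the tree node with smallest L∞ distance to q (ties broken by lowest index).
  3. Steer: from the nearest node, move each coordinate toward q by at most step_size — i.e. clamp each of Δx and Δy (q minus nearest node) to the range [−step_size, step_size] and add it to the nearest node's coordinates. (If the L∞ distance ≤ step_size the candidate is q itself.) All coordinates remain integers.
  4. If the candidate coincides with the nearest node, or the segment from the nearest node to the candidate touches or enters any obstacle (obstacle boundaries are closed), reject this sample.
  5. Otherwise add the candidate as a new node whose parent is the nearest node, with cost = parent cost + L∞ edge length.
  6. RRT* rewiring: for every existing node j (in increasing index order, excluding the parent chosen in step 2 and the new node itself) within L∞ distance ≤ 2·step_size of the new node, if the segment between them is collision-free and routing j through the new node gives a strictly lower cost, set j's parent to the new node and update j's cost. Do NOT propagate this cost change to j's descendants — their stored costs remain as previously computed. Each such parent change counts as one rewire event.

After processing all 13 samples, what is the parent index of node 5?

Parent of node 5: 4

1. q=(8,10) nearest=0 d=8 new=(5,6) → blocked by [3,5]×[2,8], reject
2. q=(5,0) nearest=0 d=4 new=(5,0) → add node 1 parent=0 cost=4
3. q=(11,14) nearest=0 d=12 new=(5,6) → blocked by [3,5]×[2,8], reject
4. q=(6,39) nearest=0 d=37 new=(5,6) → blocked by [3,5]×[2,8], reject
5. q=(6,37) nearest=0 d=35 new=(5,6) → blocked by [3,5]×[2,8], reject
6. q=(1,6) nearest=0 d=4 new=(1,6) → add node 2 parent=0 cost=4
7. q=(3,2) nearest=0 d=2 new=(3,2) → blocked by [3,5]×[2,8], reject
8. q=(7,16) nearest=2 d=10 new=(5,10) → blocked by [3,5]×[2,8], reject
9. q=(2,38) nearest=2 d=32 new=(2,10) → add node 3 parent=2 cost=8
10. q=(0,12) nearest=3 d=2 new=(0,12) → add node 4 parent=3 cost=10
11. q=(0,12) nearest=4 d=0 → coincident, reject
12. q=(4,35) nearest=4 d=23 new=(4,16) → blocked by [4,6]×[16,24], reject
13. q=(0,13) nearest=4 d=1 new=(0,13) → add node 5 parent=4 cost=11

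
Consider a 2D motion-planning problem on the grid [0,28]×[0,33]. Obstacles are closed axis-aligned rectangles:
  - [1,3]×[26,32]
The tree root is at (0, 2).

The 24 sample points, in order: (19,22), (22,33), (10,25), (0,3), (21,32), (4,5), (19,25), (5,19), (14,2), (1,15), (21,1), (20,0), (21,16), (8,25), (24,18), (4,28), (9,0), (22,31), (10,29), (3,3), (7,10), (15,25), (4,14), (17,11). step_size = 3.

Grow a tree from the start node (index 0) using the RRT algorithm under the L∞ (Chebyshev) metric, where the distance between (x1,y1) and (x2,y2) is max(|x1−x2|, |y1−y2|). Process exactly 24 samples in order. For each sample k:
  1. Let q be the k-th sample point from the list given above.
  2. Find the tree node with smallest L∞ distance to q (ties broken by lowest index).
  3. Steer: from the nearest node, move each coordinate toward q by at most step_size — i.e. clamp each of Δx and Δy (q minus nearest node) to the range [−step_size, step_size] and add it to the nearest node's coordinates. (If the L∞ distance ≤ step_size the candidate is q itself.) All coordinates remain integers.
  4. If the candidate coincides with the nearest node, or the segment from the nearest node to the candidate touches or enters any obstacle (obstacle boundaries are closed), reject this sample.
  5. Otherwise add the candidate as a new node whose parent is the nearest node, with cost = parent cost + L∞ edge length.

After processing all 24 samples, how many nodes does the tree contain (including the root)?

1. q=(19,22) nearest=0 d=20 new=(3,5) → add node 1 parent=0 cost=3
2. q=(22,33) nearest=1 d=28 new=(6,8) → add node 2 parent=1 cost=6
3. q=(10,25) nearest=2 d=17 new=(9,11) → add node 3 parent=2 cost=9
4. q=(0,3) nearest=0 d=1 new=(0,3) → add node 4 parent=0 cost=1
5. q=(21,32) nearest=3 d=21 new=(12,14) → add node 5 parent=3 cost=12
6. q=(4,5) nearest=1 d=1 new=(4,5) → add node 6 parent=1 cost=4
7. q=(19,25) nearest=5 d=11 new=(15,17) → add node 7 parent=5 cost=15
8. q=(5,19) nearest=5 d=7 new=(9,17) → add node 8 parent=5 cost=15
9. q=(14,2) nearest=2 d=8 new=(9,5) → add node 9 parent=2 cost=9
10. q=(1,15) nearest=2 d=7 new=(3,11) → add node 10 parent=2 cost=9
11. q=(21,1) nearest=3 d=12 new=(12,8) → add node 11 parent=3 cost=12
12. q=(20,0) nearest=11 d=8 new=(15,5) → add node 12 parent=11 cost=15
13. q=(21,16) nearest=7 d=6 new=(18,16) → add node 13 parent=7 cost=18
14. q=(8,25) nearest=7 d=8 new=(12,20) → add node 14 parent=7 cost=18
15. q=(24,18) nearest=13 d=6 new=(21,18) → add node 15 parent=13 cost=21
16. q=(4,28) nearest=14 d=8 new=(9,23) → add node 16 parent=14 cost=21
17. q=(9,0) nearest=6 d=5 new=(7,2) → add node 17 parent=6 cost=7
18. q=(22,31) nearest=14 d=11 new=(15,23) → add node 18 parent=14 cost=21
19. q=(10,29) nearest=16 d=6 new=(10,26) → add node 19 parent=16 cost=24
20. q=(3,3) nearest=1 d=2 new=(3,3) → add node 20 parent=1 cost=5
21. q=(7,10) nearest=2 d=2 new=(7,10) → add node 21 parent=2 cost=8
22. q=(15,25) nearest=18 d=2 new=(15,25) → add node 22 parent=18 cost=23
23. q=(4,14) nearest=10 d=3 new=(4,14) → add node 23 parent=10 cost=12
24. q=(17,11) nearest=5 d=5 new=(15,11) → add node 24 parent=5 cost=15

Node count: 25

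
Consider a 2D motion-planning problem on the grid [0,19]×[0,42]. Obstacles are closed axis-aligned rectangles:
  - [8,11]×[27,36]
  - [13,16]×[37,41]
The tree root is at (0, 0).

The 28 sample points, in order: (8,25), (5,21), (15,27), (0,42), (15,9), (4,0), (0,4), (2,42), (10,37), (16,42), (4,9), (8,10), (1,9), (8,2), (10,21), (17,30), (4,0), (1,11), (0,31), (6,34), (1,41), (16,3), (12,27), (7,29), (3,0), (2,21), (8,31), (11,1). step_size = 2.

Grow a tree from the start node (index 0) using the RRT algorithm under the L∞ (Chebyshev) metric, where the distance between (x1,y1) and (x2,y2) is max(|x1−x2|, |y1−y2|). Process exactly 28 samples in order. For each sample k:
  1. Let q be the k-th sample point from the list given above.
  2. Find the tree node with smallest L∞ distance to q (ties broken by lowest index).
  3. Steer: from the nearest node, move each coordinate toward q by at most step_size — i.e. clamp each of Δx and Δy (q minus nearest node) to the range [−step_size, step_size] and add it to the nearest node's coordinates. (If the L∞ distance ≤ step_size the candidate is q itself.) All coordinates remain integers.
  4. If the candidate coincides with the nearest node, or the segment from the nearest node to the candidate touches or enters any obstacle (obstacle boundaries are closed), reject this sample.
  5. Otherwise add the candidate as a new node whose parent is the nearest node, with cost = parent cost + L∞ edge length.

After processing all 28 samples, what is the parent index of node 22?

1. q=(8,25) nearest=0 d=25 new=(2,2) → add node 1 parent=0 cost=2
2. q=(5,21) nearest=1 d=19 new=(4,4) → add node 2 parent=1 cost=4
3. q=(15,27) nearest=2 d=23 new=(6,6) → add node 3 parent=2 cost=6
4. q=(0,42) nearest=3 d=36 new=(4,8) → add node 4 parent=3 cost=8
5. q=(15,9) nearest=3 d=9 new=(8,8) → add node 5 parent=3 cost=8
6. q=(4,0) nearest=1 d=2 new=(4,0) → add node 6 parent=1 cost=4
7. q=(0,4) nearest=1 d=2 new=(0,4) → add node 7 parent=1 cost=4
8. q=(2,42) nearest=4 d=34 new=(2,10) → add node 8 parent=4 cost=10
9. q=(10,37) nearest=8 d=27 new=(4,12) → add node 9 parent=8 cost=12
10. q=(16,42) nearest=9 d=30 new=(6,14) → add node 10 parent=9 cost=14
11. q=(4,9) nearest=4 d=1 new=(4,9) → add node 11 parent=4 cost=9
12. q=(8,10) nearest=5 d=2 new=(8,10) → add node 12 parent=5 cost=10
13. q=(1,9) nearest=8 d=1 new=(1,9) → add node 13 parent=8 cost=11
14. q=(8,2) nearest=2 d=4 new=(6,2) → add node 14 parent=2 cost=6
15. q=(10,21) nearest=10 d=7 new=(8,16) → add node 15 parent=10 cost=16
16. q=(17,30) nearest=15 d=14 new=(10,18) → add node 16 parent=15 cost=18
17. q=(4,0) nearest=6 d=0 → coincident, reject
18. q=(1,11) nearest=8 d=1 new=(1,11) → add node 17 parent=8 cost=11
19. q=(0,31) nearest=16 d=13 new=(8,20) → add node 18 parent=16 cost=20
20. q=(6,34) nearest=18 d=14 new=(6,22) → add node 19 parent=18 cost=22
21. q=(1,41) nearest=19 d=19 new=(4,24) → add node 20 parent=19 cost=24
22. q=(16,3) nearest=5 d=8 new=(10,6) → add node 21 parent=5 cost=10
23. q=(12,27) nearest=19 d=6 new=(8,24) → add node 22 parent=19 cost=24
24. q=(7,29) nearest=20 d=5 new=(6,26) → add node 23 parent=20 cost=26
25. q=(3,0) nearest=6 d=1 new=(3,0) → add node 24 parent=6 cost=5
26. q=(2,21) nearest=20 d=3 new=(2,22) → add node 25 parent=20 cost=26
27. q=(8,31) nearest=23 d=5 new=(8,28) → blocked by [8,11]×[27,36], reject
28. q=(11,1) nearest=3 d=5 new=(8,4) → add node 26 parent=3 cost=8

Parent of node 22: 19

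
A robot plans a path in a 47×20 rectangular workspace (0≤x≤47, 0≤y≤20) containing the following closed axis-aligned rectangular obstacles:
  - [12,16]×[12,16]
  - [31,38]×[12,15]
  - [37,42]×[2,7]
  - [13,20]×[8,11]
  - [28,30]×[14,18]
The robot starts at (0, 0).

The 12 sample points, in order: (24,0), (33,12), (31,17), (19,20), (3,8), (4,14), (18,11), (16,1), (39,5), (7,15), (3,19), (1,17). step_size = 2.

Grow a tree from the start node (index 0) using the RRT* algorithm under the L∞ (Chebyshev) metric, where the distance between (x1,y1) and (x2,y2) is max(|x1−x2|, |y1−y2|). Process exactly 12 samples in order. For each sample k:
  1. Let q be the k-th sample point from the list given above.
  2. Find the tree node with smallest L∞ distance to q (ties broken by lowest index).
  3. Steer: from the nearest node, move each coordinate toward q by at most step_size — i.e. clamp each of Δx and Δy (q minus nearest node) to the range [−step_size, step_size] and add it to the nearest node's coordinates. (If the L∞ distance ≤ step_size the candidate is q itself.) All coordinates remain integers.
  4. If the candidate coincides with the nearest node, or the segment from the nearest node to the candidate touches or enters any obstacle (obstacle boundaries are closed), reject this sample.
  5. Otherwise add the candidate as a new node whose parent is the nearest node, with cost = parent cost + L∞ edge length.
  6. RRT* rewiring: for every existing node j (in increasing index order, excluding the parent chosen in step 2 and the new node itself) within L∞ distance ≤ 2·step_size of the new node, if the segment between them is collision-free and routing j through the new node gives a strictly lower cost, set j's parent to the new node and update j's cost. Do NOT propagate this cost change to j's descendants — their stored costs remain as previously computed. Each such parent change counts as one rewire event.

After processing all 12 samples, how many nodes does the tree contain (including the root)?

Node count: 13

1. q=(24,0) nearest=0 d=24 new=(2,0) → add node 1 parent=0 cost=2
2. q=(33,12) nearest=1 d=31 new=(4,2) → add node 2 parent=1 cost=4
3. q=(31,17) nearest=2 d=27 new=(6,4) → add node 3 parent=2 cost=6
4. q=(19,20) nearest=3 d=16 new=(8,6) → add node 4 parent=3 cost=8
5. q=(3,8) nearest=3 d=4 new=(4,6) → add node 5 parent=3 cost=8
6. q=(4,14) nearest=4 d=8 new=(6,8) → add node 6 parent=4 cost=10
7. q=(18,11) nearest=4 d=10 new=(10,8) → add node 7 parent=4 cost=10
8. q=(16,1) nearest=7 d=7 new=(12,6) → add node 8 parent=7 cost=12
9. q=(39,5) nearest=8 d=27 new=(14,5) → add node 9 parent=8 cost=14
10. q=(7,15) nearest=6 d=7 new=(7,10) → add node 10 parent=6 cost=12
11. q=(3,19) nearest=10 d=9 new=(5,12) → add node 11 parent=10 cost=14
12. q=(1,17) nearest=11 d=5 new=(3,14) → add node 12 parent=11 cost=16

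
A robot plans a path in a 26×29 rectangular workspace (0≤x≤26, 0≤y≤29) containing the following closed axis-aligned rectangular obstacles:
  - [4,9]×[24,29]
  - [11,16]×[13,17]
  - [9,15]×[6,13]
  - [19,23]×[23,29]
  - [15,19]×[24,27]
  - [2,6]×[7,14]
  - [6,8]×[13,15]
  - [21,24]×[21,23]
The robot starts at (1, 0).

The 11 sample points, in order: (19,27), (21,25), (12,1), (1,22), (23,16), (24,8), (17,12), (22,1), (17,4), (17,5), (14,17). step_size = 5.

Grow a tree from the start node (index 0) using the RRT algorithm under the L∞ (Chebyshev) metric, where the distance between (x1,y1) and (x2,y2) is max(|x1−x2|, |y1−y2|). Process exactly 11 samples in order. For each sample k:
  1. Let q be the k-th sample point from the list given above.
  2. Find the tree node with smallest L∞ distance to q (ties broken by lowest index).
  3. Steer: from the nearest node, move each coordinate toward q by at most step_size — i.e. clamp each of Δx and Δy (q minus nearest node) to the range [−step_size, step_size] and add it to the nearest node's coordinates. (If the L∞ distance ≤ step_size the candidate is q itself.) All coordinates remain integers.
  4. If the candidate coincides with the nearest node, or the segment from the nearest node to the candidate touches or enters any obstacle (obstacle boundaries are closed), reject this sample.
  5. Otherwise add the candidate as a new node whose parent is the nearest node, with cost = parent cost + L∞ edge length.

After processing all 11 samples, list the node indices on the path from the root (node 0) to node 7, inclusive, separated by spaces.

1. q=(19,27) nearest=0 d=27 new=(6,5) → add node 1 parent=0 cost=5
2. q=(21,25) nearest=1 d=20 new=(11,10) → blocked by [9,15]×[6,13], reject
3. q=(12,1) nearest=1 d=6 new=(11,1) → add node 2 parent=1 cost=10
4. q=(1,22) nearest=1 d=17 new=(1,10) → blocked by [2,6]×[7,14], reject
5. q=(23,16) nearest=2 d=15 new=(16,6) → add node 3 parent=2 cost=15
6. q=(24,8) nearest=3 d=8 new=(21,8) → add node 4 parent=3 cost=20
7. q=(17,12) nearest=4 d=4 new=(17,12) → add node 5 parent=4 cost=24
8. q=(22,1) nearest=3 d=6 new=(21,1) → add node 6 parent=3 cost=20
9. q=(17,4) nearest=3 d=2 new=(17,4) → add node 7 parent=3 cost=17
10. q=(17,5) nearest=3 d=1 new=(17,5) → add node 8 parent=3 cost=16
11. q=(14,17) nearest=5 d=5 new=(14,17) → blocked by [11,16]×[13,17], reject

Path: 0 1 2 3 7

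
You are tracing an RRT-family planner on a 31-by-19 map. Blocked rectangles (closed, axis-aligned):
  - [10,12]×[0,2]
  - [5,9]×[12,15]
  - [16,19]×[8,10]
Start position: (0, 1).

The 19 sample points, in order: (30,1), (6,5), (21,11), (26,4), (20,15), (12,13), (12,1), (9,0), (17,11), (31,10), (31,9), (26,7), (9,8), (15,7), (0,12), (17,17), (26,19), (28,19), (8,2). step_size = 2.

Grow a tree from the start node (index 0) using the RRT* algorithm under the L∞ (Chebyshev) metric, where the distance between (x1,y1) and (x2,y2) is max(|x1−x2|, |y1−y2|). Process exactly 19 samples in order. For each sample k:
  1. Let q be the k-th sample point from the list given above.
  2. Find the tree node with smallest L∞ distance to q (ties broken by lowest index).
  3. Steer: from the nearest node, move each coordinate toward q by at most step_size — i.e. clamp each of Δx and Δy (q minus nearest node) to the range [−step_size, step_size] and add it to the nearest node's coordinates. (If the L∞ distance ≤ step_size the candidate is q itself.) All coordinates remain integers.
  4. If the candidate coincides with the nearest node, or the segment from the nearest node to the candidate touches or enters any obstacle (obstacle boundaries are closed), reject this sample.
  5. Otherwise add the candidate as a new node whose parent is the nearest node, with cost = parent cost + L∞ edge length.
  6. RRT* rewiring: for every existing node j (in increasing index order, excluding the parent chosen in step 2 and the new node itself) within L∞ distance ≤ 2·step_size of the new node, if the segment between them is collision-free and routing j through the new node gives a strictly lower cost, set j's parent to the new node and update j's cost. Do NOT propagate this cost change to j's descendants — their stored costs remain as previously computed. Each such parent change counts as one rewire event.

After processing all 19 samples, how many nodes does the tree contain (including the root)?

1. q=(30,1) nearest=0 d=30 new=(2,1) → add node 1 parent=0 cost=2
2. q=(6,5) nearest=1 d=4 new=(4,3) → add node 2 parent=1 cost=4
3. q=(21,11) nearest=2 d=17 new=(6,5) → add node 3 parent=2 cost=6
4. q=(26,4) nearest=3 d=20 new=(8,4) → add node 4 parent=3 cost=8
5. q=(20,15) nearest=4 d=12 new=(10,6) → add node 5 parent=4 cost=10
6. q=(12,13) nearest=5 d=7 new=(12,8) → add node 6 parent=5 cost=12
7. q=(12,1) nearest=4 d=4 new=(10,2) → blocked by [10,12]×[0,2], reject
8. q=(9,0) nearest=4 d=4 new=(9,2) → add node 7 parent=4 cost=10
9. q=(17,11) nearest=6 d=5 new=(14,10) → add node 8 parent=6 cost=14
10. q=(31,10) nearest=8 d=17 new=(16,10) → blocked by [16,19]×[8,10], reject
11. q=(31,9) nearest=8 d=17 new=(16,9) → blocked by [16,19]×[8,10], reject
12. q=(26,7) nearest=8 d=12 new=(16,8) → blocked by [16,19]×[8,10], reject
13. q=(9,8) nearest=5 d=2 new=(9,8) → add node 9 parent=5 cost=12
14. q=(15,7) nearest=6 d=3 new=(14,7) → add node 10 parent=6 cost=14
15. q=(0,12) nearest=3 d=7 new=(4,7) → add node 11 parent=3 cost=8
16. q=(17,17) nearest=8 d=7 new=(16,12) → add node 12 parent=8 cost=16
17. q=(26,19) nearest=12 d=10 new=(18,14) → add node 13 parent=12 cost=18
18. q=(28,19) nearest=13 d=10 new=(20,16) → add node 14 parent=13 cost=20
19. q=(8,2) nearest=7 d=1 new=(8,2) → add node 15 parent=7 cost=11

Node count: 16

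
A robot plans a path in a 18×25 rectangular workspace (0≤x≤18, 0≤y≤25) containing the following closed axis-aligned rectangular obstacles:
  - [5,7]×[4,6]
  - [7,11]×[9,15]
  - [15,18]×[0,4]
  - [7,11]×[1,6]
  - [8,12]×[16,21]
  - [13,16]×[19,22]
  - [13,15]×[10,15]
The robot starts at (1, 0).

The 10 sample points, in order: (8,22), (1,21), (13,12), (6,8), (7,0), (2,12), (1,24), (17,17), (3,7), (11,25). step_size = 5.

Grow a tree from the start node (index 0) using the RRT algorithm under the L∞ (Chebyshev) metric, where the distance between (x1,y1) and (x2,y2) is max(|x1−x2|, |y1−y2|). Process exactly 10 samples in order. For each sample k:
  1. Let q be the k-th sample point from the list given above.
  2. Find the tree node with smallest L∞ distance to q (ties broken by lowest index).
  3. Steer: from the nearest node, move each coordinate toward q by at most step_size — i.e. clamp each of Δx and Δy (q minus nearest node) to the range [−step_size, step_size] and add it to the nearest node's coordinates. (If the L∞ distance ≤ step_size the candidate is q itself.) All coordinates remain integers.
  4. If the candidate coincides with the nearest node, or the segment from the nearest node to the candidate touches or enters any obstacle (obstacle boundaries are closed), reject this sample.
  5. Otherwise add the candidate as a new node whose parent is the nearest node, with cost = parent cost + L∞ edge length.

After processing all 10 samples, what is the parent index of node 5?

Parent of node 5: 4

1. q=(8,22) nearest=0 d=22 new=(6,5) → blocked by [5,7]×[4,6], reject
2. q=(1,21) nearest=0 d=21 new=(1,5) → add node 1 parent=0 cost=5
3. q=(13,12) nearest=0 d=12 new=(6,5) → blocked by [5,7]×[4,6], reject
4. q=(6,8) nearest=1 d=5 new=(6,8) → add node 2 parent=1 cost=10
5. q=(7,0) nearest=0 d=6 new=(6,0) → add node 3 parent=0 cost=5
6. q=(2,12) nearest=2 d=4 new=(2,12) → add node 4 parent=2 cost=14
7. q=(1,24) nearest=4 d=12 new=(1,17) → add node 5 parent=4 cost=19
8. q=(17,17) nearest=2 d=11 new=(11,13) → blocked by [7,11]×[9,15], reject
9. q=(3,7) nearest=1 d=2 new=(3,7) → add node 6 parent=1 cost=7
10. q=(11,25) nearest=5 d=10 new=(6,22) → add node 7 parent=5 cost=24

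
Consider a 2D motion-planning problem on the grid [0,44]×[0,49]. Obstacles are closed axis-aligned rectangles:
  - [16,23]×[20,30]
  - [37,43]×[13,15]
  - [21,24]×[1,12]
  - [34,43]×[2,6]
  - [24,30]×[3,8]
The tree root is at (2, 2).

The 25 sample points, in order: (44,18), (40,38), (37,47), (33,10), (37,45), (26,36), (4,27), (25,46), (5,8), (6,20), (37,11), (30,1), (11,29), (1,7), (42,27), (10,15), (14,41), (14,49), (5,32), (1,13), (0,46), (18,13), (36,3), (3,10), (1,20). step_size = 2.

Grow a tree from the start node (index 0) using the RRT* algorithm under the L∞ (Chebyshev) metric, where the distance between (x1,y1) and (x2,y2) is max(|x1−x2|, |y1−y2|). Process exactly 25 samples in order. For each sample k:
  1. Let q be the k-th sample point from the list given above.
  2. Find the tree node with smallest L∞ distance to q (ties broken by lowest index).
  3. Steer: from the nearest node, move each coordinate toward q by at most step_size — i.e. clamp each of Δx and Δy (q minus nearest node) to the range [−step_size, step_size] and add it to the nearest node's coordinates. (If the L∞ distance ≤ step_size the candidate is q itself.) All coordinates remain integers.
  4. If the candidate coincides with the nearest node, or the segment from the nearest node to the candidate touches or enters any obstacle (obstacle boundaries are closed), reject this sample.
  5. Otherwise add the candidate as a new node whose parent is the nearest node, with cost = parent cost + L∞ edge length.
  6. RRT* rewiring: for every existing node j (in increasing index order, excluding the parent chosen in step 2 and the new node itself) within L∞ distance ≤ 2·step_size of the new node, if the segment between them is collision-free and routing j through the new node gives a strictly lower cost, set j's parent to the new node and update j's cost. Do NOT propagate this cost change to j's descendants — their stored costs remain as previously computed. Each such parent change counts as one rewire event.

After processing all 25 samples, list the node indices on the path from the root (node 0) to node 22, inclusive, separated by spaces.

Path: 0 1 2 3 4 5 6 11 22

1. q=(44,18) nearest=0 d=42 new=(4,4) → add node 1 parent=0 cost=2
2. q=(40,38) nearest=1 d=36 new=(6,6) → add node 2 parent=1 cost=4
3. q=(37,47) nearest=2 d=41 new=(8,8) → add node 3 parent=2 cost=6
4. q=(33,10) nearest=3 d=25 new=(10,10) → add node 4 parent=3 cost=8
5. q=(37,45) nearest=4 d=35 new=(12,12) → add node 5 parent=4 cost=10
6. q=(26,36) nearest=5 d=24 new=(14,14) → add node 6 parent=5 cost=12
7. q=(4,27) nearest=6 d=13 new=(12,16) → add node 7 parent=6 cost=14
8. q=(25,46) nearest=7 d=30 new=(14,18) → add node 8 parent=7 cost=16
9. q=(5,8) nearest=2 d=2 new=(5,8) → add node 9 parent=2 cost=6
10. q=(6,20) nearest=7 d=6 new=(10,18) → add node 10 parent=7 cost=16
11. q=(37,11) nearest=6 d=23 new=(16,12) → add node 11 parent=6 cost=14
12. q=(30,1) nearest=11 d=14 new=(18,10) → add node 12 parent=11 cost=16
13. q=(11,29) nearest=8 d=11 new=(12,20) → add node 13 parent=8 cost=18
14. q=(1,7) nearest=1 d=3 new=(2,6) → add node 14 parent=1 cost=4
15. q=(42,27) nearest=12 d=24 new=(20,12) → add node 15 parent=12 cost=18
16. q=(10,15) nearest=7 d=2 new=(10,15) → add node 16 parent=7 cost=16
17. q=(14,41) nearest=13 d=21 new=(14,22) → add node 17 parent=13 cost=20
18. q=(14,49) nearest=17 d=27 new=(14,24) → add node 18 parent=17 cost=22
19. q=(5,32) nearest=18 d=9 new=(12,26) → add node 19 parent=18 cost=24
20. q=(1,13) nearest=9 d=5 new=(3,10) → add node 20 parent=9 cost=8
21. q=(0,46) nearest=19 d=20 new=(10,28) → add node 21 parent=19 cost=26
22. q=(18,13) nearest=11 d=2 new=(18,13) → add node 22 parent=11 cost=16
23. q=(36,3) nearest=15 d=16 new=(22,10) → blocked by [21,24]×[1,12], reject
24. q=(3,10) nearest=20 d=0 → coincident, reject
25. q=(1,20) nearest=10 d=9 new=(8,20) → add node 23 parent=10 cost=18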